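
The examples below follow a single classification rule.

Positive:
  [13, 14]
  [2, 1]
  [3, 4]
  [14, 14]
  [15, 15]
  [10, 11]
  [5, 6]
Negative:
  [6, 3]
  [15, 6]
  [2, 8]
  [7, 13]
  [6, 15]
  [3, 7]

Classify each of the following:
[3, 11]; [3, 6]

Negative, Negative

Every 'Positive' example satisfies: |first − second| ≤ 1. None of the 'Negative' examples do.
[3, 11] — |3−11| = 8, hence Negative.
[3, 6] — |3−6| = 3, hence Negative.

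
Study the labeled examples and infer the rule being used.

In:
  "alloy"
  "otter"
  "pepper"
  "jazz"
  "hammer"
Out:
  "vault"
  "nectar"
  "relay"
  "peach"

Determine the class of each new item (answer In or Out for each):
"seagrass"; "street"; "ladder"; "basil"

In, In, In, Out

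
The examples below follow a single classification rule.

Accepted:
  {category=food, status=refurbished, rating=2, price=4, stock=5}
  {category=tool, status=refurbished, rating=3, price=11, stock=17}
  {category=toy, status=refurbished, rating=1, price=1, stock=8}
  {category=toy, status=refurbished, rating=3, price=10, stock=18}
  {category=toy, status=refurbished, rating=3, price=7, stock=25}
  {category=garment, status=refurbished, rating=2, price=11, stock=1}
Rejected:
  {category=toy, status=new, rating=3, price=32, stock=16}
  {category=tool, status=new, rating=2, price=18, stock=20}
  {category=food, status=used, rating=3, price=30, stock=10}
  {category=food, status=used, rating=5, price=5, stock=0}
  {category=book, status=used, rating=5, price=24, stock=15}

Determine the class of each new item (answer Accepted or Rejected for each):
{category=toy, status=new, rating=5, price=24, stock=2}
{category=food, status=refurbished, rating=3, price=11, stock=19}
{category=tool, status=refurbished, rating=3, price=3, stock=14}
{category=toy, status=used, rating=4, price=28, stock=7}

Rejected, Accepted, Accepted, Rejected

The simplest hypothesis consistent with all the labels is: status is refurbished.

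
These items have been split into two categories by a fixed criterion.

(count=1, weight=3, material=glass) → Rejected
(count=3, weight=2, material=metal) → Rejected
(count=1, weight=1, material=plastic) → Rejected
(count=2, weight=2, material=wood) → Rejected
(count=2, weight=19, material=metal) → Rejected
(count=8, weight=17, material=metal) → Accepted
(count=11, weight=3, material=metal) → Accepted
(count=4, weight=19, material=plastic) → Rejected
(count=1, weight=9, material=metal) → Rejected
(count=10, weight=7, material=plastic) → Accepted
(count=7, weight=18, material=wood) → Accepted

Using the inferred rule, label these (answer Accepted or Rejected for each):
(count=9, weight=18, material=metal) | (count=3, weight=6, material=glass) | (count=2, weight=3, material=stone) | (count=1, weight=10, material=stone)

All 'Accepted' examples share one property — count ≥ 7 — and every 'Rejected' example lacks it.
(count=9, weight=18, material=metal): count = 9, satisfies this → Accepted. (count=3, weight=6, material=glass): count = 3, does not fit → Rejected. (count=2, weight=3, material=stone): count = 2, does not fit → Rejected. (count=1, weight=10, material=stone): count = 1, does not fit → Rejected.

Accepted, Rejected, Rejected, Rejected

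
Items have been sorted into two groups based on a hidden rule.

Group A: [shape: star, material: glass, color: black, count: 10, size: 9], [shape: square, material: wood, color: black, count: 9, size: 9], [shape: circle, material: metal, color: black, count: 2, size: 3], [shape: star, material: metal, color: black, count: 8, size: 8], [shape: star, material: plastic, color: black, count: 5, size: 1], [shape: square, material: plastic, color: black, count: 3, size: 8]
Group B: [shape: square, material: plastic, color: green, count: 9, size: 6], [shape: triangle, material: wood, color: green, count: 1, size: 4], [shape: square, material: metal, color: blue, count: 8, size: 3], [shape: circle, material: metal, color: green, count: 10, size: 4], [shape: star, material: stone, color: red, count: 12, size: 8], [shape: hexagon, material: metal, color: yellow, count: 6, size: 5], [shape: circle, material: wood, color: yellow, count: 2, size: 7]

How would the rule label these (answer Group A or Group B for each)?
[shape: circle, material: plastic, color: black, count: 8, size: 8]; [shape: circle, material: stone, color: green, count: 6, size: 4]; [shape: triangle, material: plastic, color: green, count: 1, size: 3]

The simplest hypothesis consistent with all the labels is: color is black.
[shape: circle, material: plastic, color: black, count: 8, size: 8]: color is black, has this property → Group A.
[shape: circle, material: stone, color: green, count: 6, size: 4]: color is green, does not pass → Group B.
[shape: triangle, material: plastic, color: green, count: 1, size: 3]: color is green, does not pass → Group B.

Group A, Group B, Group B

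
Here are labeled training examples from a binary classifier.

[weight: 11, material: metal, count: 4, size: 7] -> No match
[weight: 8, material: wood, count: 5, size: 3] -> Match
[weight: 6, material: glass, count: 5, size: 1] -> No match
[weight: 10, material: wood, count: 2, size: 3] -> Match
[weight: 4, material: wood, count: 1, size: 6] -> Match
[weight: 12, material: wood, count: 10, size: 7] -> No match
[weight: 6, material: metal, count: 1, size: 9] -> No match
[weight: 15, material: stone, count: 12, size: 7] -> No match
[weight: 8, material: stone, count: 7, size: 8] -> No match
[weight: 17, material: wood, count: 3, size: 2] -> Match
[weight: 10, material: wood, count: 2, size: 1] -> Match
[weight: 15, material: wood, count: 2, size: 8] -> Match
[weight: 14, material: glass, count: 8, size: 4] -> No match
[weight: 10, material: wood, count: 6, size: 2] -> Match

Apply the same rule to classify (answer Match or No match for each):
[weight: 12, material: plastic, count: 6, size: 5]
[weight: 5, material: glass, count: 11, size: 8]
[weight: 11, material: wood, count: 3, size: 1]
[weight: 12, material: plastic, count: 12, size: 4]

The simplest hypothesis consistent with all the labels is: material is wood AND count ≤ 6.
[weight: 12, material: plastic, count: 6, size: 5] — material is plastic, count = 6, hence No match. [weight: 5, material: glass, count: 11, size: 8] — material is glass, count = 11, hence No match. [weight: 11, material: wood, count: 3, size: 1] — material is wood, count = 3, hence Match. [weight: 12, material: plastic, count: 12, size: 4] — material is plastic, count = 12, hence No match.

No match, No match, Match, No match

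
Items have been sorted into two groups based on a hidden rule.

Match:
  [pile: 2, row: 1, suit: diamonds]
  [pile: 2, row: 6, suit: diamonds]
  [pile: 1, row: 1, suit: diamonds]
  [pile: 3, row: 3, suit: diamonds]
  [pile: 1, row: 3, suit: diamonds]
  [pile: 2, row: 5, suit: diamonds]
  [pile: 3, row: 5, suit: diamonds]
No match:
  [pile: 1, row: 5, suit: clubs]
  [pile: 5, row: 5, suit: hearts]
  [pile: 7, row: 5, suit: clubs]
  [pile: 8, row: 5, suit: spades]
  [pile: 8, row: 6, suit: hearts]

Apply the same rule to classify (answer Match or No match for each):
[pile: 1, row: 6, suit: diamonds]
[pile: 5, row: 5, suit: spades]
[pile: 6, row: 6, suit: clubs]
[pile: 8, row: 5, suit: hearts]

Match, No match, No match, No match

Checking candidate rules against both groups, what survives is: suit is diamonds.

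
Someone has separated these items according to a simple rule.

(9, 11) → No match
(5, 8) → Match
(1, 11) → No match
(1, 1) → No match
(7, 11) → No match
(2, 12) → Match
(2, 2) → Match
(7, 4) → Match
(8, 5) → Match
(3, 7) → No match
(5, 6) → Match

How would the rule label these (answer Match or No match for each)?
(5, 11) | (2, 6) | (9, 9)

No match, Match, No match

Looking at the examples, the only property every 'Match' case has and every 'No match' case lacks is: product is even.
(5, 11) → 5·11 = 55 → No match. (2, 6) → 2·6 = 12 → Match. (9, 9) → 9·9 = 81 → No match.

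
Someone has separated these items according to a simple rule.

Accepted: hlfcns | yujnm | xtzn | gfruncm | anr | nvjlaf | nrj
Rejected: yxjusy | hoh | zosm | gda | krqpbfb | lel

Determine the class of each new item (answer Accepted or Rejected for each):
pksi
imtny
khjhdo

Rejected, Accepted, Rejected

Rule: contains 'n'. This holds for each 'Accepted' example and fails for each 'Rejected' one.
pksi — no 'n', hence Rejected.
imtny — has 'n', hence Accepted.
khjhdo — no 'n', hence Rejected.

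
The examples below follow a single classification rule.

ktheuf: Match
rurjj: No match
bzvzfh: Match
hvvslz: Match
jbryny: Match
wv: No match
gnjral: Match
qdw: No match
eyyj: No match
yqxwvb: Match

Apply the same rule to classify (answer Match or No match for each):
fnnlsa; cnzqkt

Match, Match

Checking candidate rules against both groups, what survives is: length 6.
fnnlsa: length 6 — passes, so Match.
cnzqkt: length 6 — passes, so Match.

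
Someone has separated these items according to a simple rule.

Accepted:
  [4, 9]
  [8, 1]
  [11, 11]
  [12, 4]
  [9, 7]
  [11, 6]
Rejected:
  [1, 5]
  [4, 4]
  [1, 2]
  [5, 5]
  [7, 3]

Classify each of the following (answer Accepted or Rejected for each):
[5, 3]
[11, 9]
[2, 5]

Rejected, Accepted, Rejected

Every 'Accepted' example satisfies: max ≥ 8. None of the 'Rejected' examples do.
[5, 3]: max 5, does not pass → Rejected. [11, 9]: max 11, satisfies this → Accepted. [2, 5]: max 5, does not pass → Rejected.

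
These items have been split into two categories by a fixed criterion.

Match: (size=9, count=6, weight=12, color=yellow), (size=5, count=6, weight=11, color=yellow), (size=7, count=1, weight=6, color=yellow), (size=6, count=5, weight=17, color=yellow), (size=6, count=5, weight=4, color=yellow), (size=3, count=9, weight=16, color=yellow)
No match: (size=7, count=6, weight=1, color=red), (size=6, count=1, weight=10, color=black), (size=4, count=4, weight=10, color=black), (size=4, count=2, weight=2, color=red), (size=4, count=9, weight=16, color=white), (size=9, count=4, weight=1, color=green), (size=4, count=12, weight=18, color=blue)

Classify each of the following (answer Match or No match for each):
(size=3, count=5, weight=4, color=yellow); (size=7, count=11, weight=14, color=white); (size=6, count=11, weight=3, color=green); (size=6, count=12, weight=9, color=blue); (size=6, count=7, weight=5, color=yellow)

One predicate separates the groups cleanly: color is yellow.
Match: (size=3, count=5, weight=4, color=yellow), since color is yellow. No match: (size=7, count=11, weight=14, color=white), since color is white. No match: (size=6, count=11, weight=3, color=green), since color is green. No match: (size=6, count=12, weight=9, color=blue), since color is blue. Match: (size=6, count=7, weight=5, color=yellow), since color is yellow.

Match, No match, No match, No match, Match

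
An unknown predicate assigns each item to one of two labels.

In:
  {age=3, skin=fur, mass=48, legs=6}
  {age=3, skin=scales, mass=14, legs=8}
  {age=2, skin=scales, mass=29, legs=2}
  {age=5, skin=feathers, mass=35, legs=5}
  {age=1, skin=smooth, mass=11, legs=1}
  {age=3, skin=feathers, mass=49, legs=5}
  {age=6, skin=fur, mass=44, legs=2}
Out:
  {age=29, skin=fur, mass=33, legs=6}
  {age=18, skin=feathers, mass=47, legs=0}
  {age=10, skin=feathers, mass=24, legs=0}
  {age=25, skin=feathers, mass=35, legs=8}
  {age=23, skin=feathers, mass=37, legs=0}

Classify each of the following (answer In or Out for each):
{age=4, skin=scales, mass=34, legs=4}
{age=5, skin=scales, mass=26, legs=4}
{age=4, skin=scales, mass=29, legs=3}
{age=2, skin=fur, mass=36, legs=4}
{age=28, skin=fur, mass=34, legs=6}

In, In, In, In, Out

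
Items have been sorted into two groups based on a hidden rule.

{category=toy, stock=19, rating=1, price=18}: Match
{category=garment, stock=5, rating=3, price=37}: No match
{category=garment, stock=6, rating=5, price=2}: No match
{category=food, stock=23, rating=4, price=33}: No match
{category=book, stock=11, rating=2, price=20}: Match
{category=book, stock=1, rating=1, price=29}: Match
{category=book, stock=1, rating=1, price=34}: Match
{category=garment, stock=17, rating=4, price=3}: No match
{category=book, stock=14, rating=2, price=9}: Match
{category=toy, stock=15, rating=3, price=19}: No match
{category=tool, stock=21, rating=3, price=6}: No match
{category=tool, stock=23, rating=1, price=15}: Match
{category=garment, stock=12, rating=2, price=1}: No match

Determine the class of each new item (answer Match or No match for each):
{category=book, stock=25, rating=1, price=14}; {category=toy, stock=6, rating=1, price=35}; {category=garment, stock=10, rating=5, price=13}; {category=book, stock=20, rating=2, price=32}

Match, Match, No match, Match

The simplest hypothesis consistent with all the labels is: rating ≤ 2 AND price ≥ 2.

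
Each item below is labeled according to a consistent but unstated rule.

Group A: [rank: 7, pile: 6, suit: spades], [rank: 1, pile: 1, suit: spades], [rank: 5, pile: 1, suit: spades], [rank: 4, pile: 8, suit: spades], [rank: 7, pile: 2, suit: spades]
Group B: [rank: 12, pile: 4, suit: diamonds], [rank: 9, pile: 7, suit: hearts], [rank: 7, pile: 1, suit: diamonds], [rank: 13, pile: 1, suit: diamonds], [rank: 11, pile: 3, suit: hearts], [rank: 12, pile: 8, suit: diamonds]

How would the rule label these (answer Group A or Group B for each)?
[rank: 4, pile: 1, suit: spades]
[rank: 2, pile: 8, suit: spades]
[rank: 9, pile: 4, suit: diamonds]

Group A, Group A, Group B

One predicate separates the groups cleanly: suit is spades.
[rank: 4, pile: 1, suit: spades] — suit is spades, hence Group A.
[rank: 2, pile: 8, suit: spades] — suit is spades, hence Group A.
[rank: 9, pile: 4, suit: diamonds] — suit is diamonds, hence Group B.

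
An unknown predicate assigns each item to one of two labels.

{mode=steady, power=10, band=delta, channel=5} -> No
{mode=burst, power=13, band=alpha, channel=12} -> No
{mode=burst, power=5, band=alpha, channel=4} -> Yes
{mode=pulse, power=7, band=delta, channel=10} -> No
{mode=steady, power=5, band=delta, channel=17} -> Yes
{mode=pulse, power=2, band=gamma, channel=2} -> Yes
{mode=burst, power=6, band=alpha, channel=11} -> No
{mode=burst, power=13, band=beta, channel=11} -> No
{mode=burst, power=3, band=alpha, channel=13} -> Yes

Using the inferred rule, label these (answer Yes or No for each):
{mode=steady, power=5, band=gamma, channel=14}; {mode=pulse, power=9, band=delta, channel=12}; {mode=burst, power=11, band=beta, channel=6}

Yes, No, No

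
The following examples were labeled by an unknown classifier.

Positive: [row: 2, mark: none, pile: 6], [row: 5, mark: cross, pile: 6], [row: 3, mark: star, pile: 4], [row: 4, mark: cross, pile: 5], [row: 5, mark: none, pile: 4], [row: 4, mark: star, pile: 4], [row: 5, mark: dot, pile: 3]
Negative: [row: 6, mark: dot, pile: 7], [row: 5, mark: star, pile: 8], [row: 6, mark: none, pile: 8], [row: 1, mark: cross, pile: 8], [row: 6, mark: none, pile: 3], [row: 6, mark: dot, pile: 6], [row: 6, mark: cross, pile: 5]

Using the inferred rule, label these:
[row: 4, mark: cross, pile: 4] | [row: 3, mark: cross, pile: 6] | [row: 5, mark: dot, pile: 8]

The pattern is that an item is 'Positive' exactly when: row ≤ 5 AND pile ≤ 6.

Positive, Positive, Negative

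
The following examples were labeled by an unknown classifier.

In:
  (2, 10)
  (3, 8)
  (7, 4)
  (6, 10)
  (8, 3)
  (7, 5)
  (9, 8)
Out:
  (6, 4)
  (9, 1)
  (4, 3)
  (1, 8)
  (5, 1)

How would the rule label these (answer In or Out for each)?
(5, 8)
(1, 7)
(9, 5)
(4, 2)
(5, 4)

In, Out, In, Out, Out

The common property of the 'In' items is: sum ≥ 11. No 'Out' item has it.
In: (5, 8), since 5+8 = 13. Out: (1, 7), since 1+7 = 8. In: (9, 5), since 9+5 = 14. Out: (4, 2), since 4+2 = 6. Out: (5, 4), since 5+4 = 9.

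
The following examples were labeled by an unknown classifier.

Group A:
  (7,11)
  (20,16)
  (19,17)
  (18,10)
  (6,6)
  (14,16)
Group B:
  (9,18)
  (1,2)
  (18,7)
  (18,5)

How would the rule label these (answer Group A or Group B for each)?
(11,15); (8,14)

Group A, Group A

A rule that fits every label: sum is even — true of each 'Group A' example, false of each 'Group B' one.
(11,15) → 11+15 = 26 → Group A. (8,14) → 8+14 = 22 → Group A.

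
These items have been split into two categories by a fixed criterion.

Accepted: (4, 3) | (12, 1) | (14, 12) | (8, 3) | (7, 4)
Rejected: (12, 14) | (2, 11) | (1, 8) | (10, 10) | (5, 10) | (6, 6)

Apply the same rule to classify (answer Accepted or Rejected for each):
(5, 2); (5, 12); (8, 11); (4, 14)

Accepted, Rejected, Rejected, Rejected

Comparing the two groups points to one rule — first > second.
(5, 2): 5 > 2, satisfies this → Accepted. (5, 12): 5 < 12, does not pass → Rejected. (8, 11): 8 < 11, does not pass → Rejected. (4, 14): 4 < 14, does not pass → Rejected.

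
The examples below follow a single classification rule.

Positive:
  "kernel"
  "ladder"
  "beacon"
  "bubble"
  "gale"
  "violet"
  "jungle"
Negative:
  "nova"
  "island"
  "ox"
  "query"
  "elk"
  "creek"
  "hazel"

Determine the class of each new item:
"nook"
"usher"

Negative, Negative

The pattern is that an item is 'Positive' exactly when: even length AND contains 'e'.
"nook": length 4, no 'e', fails the rule → Negative. "usher": length 5, has 'e', fails the rule → Negative.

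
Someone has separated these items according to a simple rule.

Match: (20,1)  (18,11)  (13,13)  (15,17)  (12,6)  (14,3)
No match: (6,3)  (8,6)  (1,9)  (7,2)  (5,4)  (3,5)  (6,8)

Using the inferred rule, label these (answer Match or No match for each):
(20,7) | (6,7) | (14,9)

Match, No match, Match

One predicate separates the groups cleanly: sum ≥ 17.
(20,7): Match (20+7 = 27).
(6,7): No match (6+7 = 13).
(14,9): Match (14+9 = 23).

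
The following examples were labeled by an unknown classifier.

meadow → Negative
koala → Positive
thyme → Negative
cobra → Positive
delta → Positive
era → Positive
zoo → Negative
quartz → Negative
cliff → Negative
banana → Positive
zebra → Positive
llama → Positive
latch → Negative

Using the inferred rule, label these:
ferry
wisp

Negative, Negative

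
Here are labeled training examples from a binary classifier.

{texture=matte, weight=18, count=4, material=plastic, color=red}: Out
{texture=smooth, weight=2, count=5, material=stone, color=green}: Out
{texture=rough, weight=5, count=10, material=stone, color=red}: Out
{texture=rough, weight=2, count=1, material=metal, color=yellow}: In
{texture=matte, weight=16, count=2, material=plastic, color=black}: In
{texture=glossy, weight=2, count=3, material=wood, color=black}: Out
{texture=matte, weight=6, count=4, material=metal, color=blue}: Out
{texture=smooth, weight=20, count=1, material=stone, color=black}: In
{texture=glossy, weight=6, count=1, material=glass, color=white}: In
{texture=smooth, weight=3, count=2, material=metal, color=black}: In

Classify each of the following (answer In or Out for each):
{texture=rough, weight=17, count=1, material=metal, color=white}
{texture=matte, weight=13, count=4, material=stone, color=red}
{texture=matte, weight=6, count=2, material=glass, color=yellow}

In, Out, In

Rule: count ≤ 2. This holds for each 'In' example and fails for each 'Out' one.
{texture=rough, weight=17, count=1, material=metal, color=white} — count = 1, hence In.
{texture=matte, weight=13, count=4, material=stone, color=red} — count = 4, hence Out.
{texture=matte, weight=6, count=2, material=glass, color=yellow} — count = 2, hence In.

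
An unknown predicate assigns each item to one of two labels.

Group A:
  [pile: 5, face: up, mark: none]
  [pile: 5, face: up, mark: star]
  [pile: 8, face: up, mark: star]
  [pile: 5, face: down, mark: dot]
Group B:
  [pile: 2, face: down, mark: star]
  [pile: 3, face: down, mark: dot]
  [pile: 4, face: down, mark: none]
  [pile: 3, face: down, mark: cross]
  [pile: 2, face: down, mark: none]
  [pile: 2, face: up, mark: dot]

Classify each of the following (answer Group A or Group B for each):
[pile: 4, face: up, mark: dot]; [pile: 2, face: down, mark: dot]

Group B, Group B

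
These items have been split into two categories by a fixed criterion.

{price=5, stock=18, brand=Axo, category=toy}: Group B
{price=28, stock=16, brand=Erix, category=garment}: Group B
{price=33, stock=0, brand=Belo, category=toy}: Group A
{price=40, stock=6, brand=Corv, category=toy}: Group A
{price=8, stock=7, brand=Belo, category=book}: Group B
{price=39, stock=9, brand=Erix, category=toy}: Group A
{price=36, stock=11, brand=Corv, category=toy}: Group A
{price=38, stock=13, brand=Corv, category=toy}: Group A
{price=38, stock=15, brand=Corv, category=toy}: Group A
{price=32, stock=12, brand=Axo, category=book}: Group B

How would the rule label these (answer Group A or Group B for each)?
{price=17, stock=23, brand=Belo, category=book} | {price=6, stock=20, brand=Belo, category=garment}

Group B, Group B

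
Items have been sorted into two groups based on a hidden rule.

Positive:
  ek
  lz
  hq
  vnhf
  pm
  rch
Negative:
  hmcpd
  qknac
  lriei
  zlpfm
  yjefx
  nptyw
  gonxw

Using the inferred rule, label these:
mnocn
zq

The rule appears to be: length ≤ 4.
mnocn: length 5, fails this test → Negative.
zq: length 2, fits → Positive.

Negative, Positive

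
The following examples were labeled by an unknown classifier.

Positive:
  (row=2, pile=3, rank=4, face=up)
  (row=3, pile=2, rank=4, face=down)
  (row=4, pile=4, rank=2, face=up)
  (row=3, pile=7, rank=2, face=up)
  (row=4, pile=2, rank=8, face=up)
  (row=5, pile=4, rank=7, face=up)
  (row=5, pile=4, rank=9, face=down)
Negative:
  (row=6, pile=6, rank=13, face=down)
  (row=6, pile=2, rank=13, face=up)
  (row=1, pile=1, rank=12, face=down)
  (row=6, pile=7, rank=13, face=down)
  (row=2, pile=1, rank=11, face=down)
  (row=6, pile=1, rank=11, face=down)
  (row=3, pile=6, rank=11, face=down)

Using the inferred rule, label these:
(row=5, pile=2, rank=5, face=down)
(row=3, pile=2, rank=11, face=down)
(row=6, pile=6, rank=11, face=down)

The simplest hypothesis consistent with all the labels is: rank ≤ 9.

Positive, Negative, Negative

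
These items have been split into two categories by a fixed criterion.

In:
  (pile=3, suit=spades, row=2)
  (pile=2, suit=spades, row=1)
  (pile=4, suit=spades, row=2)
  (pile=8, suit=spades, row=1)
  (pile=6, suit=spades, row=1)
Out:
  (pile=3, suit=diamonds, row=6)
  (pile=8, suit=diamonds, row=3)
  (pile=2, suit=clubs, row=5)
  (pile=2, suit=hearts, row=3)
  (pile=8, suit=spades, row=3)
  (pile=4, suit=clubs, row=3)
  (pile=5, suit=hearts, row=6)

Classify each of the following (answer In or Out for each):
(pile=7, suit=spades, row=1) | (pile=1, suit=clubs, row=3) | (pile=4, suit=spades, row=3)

In, Out, Out

The common property of the 'In' items is: row ≤ 2. No 'Out' item has it.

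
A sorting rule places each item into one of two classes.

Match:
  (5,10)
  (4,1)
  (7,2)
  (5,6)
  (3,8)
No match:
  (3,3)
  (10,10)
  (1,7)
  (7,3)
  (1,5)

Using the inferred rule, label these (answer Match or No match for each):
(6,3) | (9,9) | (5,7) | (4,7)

'Match' ⟺ sum is odd.

Match, No match, No match, Match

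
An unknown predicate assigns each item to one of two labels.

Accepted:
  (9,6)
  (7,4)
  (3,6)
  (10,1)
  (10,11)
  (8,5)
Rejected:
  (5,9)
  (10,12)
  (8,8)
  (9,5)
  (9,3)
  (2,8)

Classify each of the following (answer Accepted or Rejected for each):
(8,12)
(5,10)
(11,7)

Rejected, Accepted, Rejected

The classifier is using: sum is odd.
(8,12): 8+12 = 20 — doesn't match, so Rejected. (5,10): 5+10 = 15 — meets the rule, so Accepted. (11,7): 11+7 = 18 — doesn't match, so Rejected.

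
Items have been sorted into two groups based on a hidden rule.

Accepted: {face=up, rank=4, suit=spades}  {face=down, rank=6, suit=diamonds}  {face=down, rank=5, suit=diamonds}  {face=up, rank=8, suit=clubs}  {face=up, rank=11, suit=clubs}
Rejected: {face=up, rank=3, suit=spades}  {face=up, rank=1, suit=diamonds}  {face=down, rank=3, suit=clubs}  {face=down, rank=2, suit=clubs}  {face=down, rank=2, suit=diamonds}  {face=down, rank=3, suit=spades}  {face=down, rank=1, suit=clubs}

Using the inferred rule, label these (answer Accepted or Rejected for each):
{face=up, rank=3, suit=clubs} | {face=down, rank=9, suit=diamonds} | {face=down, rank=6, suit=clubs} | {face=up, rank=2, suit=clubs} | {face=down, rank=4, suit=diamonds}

Rejected, Accepted, Accepted, Rejected, Accepted

The rule appears to be: rank ≥ 4.
Rejected: {face=up, rank=3, suit=clubs}, since rank = 3. Accepted: {face=down, rank=9, suit=diamonds}, since rank = 9. Accepted: {face=down, rank=6, suit=clubs}, since rank = 6. Rejected: {face=up, rank=2, suit=clubs}, since rank = 2. Accepted: {face=down, rank=4, suit=diamonds}, since rank = 4.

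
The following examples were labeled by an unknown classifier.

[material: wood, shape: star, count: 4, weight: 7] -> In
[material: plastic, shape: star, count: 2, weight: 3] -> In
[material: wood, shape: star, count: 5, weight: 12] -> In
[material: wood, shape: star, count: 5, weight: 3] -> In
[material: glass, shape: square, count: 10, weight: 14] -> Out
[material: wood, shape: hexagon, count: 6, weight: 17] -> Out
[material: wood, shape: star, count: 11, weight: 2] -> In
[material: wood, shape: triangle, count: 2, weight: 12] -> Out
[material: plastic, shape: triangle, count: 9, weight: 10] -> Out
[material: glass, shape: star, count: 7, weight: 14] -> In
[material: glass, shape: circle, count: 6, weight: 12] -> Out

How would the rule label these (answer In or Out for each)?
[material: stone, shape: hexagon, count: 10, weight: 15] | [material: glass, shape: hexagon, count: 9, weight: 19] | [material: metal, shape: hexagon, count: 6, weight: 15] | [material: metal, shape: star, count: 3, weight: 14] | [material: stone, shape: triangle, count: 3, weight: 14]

All 'In' examples share one property — shape is star — and every 'Out' example lacks it.
[material: stone, shape: hexagon, count: 10, weight: 15] → shape is hexagon → Out.
[material: glass, shape: hexagon, count: 9, weight: 19] → shape is hexagon → Out.
[material: metal, shape: hexagon, count: 6, weight: 15] → shape is hexagon → Out.
[material: metal, shape: star, count: 3, weight: 14] → shape is star → In.
[material: stone, shape: triangle, count: 3, weight: 14] → shape is triangle → Out.

Out, Out, Out, In, Out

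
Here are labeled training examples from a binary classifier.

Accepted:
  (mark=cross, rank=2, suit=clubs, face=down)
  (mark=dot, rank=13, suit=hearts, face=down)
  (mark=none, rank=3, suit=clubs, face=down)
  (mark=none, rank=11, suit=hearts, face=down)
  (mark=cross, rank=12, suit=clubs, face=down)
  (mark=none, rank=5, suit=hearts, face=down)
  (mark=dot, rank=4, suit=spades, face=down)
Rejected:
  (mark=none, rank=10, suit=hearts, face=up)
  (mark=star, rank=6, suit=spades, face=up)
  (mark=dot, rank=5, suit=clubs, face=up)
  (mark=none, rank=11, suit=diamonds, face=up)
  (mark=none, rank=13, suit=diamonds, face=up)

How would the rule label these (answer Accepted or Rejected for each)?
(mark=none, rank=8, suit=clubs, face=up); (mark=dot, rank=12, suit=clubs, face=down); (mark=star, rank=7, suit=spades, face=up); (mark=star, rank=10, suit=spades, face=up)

Rejected, Accepted, Rejected, Rejected

Every 'Accepted' example satisfies: face is down. None of the 'Rejected' examples do.
(mark=none, rank=8, suit=clubs, face=up): face is up — does not fit, so Rejected. (mark=dot, rank=12, suit=clubs, face=down): face is down — has this property, so Accepted. (mark=star, rank=7, suit=spades, face=up): face is up — does not fit, so Rejected. (mark=star, rank=10, suit=spades, face=up): face is up — does not fit, so Rejected.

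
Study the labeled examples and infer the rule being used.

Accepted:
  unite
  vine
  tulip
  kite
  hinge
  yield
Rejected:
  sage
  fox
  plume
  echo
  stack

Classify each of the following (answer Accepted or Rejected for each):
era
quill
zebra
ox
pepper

The distinguishing property — contains 'i' — holds for all the 'Accepted' cases and none of the 'Rejected' cases.

Rejected, Accepted, Rejected, Rejected, Rejected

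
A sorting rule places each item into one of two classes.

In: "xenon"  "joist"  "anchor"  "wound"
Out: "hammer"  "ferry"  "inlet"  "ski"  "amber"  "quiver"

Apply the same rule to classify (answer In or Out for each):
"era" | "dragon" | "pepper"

Out, In, Out

One predicate separates the groups cleanly: contains 'o'.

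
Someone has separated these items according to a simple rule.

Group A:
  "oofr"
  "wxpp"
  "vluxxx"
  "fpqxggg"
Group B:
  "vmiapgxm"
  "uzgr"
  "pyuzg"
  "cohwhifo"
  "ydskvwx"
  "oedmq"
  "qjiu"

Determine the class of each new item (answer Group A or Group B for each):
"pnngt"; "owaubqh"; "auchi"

Group A, Group B, Group B

The classifier is using: has a double letter.
Group A: "pnngt", since 'nn' doubled. Group B: "owaubqh", since no doubled letter. Group B: "auchi", since no doubled letter.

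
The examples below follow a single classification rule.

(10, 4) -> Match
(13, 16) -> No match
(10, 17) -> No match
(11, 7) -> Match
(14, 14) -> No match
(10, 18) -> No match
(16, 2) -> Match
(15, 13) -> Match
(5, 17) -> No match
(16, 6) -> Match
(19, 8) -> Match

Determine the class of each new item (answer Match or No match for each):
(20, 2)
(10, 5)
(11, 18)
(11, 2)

The simplest hypothesis consistent with all the labels is: first > second.
(20, 2): 20 > 2, matches → Match.
(10, 5): 10 > 5, matches → Match.
(11, 18): 11 < 18, lacks this property → No match.
(11, 2): 11 > 2, matches → Match.

Match, Match, No match, Match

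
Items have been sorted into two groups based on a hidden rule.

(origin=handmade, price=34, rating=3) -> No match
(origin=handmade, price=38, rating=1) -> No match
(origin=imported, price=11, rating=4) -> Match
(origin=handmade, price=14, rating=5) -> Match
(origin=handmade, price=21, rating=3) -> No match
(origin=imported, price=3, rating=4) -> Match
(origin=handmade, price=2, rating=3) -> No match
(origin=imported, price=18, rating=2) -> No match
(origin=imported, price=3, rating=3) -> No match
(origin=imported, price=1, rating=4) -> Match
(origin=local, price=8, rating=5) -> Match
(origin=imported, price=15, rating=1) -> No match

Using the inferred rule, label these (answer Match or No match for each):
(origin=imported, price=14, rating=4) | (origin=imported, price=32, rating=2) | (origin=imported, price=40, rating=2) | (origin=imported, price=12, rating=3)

The simplest hypothesis consistent with all the labels is: rating ≥ 4.
(origin=imported, price=14, rating=4) — rating = 4, hence Match.
(origin=imported, price=32, rating=2) — rating = 2, hence No match.
(origin=imported, price=40, rating=2) — rating = 2, hence No match.
(origin=imported, price=12, rating=3) — rating = 3, hence No match.

Match, No match, No match, No match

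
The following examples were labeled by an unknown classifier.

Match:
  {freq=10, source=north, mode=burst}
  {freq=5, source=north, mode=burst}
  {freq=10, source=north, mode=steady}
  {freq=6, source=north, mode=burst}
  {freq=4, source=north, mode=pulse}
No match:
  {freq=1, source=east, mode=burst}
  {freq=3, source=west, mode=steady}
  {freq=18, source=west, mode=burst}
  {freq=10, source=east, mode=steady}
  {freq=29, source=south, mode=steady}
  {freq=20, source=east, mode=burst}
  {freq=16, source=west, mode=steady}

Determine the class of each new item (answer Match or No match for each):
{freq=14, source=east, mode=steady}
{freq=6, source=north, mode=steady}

No match, Match

The classifier is using: source is north.
{freq=14, source=east, mode=steady} → source is east → No match. {freq=6, source=north, mode=steady} → source is north → Match.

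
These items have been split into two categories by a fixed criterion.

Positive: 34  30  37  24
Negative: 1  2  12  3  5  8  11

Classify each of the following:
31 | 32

Positive, Positive

The distinguishing property — at least 24 — holds for all the 'Positive' cases and none of the 'Negative' cases.
31: Positive (31 ≥ 24).
32: Positive (32 ≥ 24).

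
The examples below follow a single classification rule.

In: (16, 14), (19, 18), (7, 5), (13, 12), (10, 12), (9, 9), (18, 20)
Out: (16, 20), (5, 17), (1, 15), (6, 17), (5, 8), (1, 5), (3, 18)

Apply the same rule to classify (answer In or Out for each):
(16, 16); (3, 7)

In, Out

The pattern is that an item is 'In' exactly when: |first − second| ≤ 2.
(16, 16) — |16−16| = 0, hence In. (3, 7) — |3−7| = 4, hence Out.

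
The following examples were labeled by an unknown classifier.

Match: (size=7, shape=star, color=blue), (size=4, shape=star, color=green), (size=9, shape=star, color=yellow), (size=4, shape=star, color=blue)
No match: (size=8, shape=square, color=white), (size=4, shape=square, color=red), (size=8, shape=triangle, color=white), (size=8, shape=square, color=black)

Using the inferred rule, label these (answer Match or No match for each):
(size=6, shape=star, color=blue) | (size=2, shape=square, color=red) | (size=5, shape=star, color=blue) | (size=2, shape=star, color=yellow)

Comparing the two groups points to one rule — shape is star.
(size=6, shape=star, color=blue) — shape is star, hence Match.
(size=2, shape=square, color=red) — shape is square, hence No match.
(size=5, shape=star, color=blue) — shape is star, hence Match.
(size=2, shape=star, color=yellow) — shape is star, hence Match.

Match, No match, Match, Match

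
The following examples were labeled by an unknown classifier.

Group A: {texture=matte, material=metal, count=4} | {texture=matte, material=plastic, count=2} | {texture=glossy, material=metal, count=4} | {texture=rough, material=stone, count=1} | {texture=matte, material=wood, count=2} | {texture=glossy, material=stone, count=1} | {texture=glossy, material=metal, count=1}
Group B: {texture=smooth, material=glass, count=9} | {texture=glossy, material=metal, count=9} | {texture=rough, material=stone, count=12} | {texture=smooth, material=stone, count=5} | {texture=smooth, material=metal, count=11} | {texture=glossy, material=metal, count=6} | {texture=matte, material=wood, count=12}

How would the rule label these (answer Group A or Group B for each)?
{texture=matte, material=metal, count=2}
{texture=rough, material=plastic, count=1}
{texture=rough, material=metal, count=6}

The rule appears to be: count ≤ 4.
Group A: {texture=matte, material=metal, count=2}, since count = 2. Group A: {texture=rough, material=plastic, count=1}, since count = 1. Group B: {texture=rough, material=metal, count=6}, since count = 6.

Group A, Group A, Group B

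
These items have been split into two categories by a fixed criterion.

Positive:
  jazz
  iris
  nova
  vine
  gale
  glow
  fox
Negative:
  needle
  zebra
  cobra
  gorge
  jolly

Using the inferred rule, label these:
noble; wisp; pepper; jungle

Negative, Positive, Negative, Negative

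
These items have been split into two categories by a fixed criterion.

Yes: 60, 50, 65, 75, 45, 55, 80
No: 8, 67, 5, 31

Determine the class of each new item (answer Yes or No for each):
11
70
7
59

No, Yes, No, No

The common property of the 'Yes' items is: multiple of 5 AND at least 8. No 'No' item has it.
11: No (11 = 5·2 + 1, 11 ≥ 8).
70: Yes (70 = 5·14, 70 ≥ 8).
7: No (7 = 5·1 + 2, 7 < 8).
59: No (59 = 5·11 + 4, 59 ≥ 8).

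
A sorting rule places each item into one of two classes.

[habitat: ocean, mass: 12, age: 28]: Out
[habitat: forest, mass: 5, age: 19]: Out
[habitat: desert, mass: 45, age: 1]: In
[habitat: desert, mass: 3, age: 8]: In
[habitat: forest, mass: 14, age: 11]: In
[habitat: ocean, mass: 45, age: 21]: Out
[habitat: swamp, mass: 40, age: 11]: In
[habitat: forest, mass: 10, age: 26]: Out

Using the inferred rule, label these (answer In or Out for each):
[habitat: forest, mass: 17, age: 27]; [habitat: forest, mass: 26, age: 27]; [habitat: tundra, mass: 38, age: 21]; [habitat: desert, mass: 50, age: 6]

The distinguishing property — age ≤ 11 — holds for all the 'In' cases and none of the 'Out' cases.
[habitat: forest, mass: 17, age: 27]: age = 27 — fails the rule, so Out. [habitat: forest, mass: 26, age: 27]: age = 27 — fails the rule, so Out. [habitat: tundra, mass: 38, age: 21]: age = 21 — fails the rule, so Out. [habitat: desert, mass: 50, age: 6]: age = 6 — has this property, so In.

Out, Out, Out, In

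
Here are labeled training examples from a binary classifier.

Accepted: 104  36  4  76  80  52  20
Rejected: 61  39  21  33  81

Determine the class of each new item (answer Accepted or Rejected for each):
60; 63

Every 'Accepted' example satisfies: even. None of the 'Rejected' examples do.
60: Accepted (60 is even).
63: Rejected (63 is odd).

Accepted, Rejected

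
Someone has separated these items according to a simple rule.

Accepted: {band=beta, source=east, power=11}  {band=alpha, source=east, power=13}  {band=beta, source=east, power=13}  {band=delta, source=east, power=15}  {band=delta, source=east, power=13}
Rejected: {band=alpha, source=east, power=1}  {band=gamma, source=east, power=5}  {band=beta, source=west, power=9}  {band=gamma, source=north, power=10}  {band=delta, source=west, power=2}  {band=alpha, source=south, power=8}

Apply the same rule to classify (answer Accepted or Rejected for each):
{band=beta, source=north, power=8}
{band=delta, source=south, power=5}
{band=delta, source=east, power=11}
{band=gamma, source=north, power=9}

Rejected, Rejected, Accepted, Rejected

The simplest hypothesis consistent with all the labels is: power ≥ 11.
Rejected: {band=beta, source=north, power=8}, since power = 8.
Rejected: {band=delta, source=south, power=5}, since power = 5.
Accepted: {band=delta, source=east, power=11}, since power = 11.
Rejected: {band=gamma, source=north, power=9}, since power = 9.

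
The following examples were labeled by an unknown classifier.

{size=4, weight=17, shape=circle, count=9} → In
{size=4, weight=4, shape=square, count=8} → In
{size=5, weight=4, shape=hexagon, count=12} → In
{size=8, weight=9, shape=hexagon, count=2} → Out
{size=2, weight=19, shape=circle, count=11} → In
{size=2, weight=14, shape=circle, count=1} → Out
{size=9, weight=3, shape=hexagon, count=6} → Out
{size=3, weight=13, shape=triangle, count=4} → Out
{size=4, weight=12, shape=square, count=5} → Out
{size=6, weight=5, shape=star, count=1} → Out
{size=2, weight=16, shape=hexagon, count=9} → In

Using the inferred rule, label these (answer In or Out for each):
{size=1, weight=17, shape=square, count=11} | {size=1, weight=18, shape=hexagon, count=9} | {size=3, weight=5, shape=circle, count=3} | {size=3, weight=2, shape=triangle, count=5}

In, In, Out, Out

A rule that fits every label: count ≥ 8 — true of each 'In' example, false of each 'Out' one.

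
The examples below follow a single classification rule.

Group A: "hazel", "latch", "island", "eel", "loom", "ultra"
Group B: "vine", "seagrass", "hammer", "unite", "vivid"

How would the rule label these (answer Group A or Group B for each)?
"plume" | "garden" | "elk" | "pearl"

The common property of the 'Group A' items is: contains 'l'. No 'Group B' item has it.
"plume" — has 'l', hence Group A.
"garden" — no 'l', hence Group B.
"elk" — has 'l', hence Group A.
"pearl" — has 'l', hence Group A.

Group A, Group B, Group A, Group A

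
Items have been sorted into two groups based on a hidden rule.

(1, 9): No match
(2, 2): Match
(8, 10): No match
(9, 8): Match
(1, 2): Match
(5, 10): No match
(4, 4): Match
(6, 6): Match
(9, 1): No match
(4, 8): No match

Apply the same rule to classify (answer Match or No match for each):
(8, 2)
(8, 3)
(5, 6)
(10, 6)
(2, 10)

No match, No match, Match, No match, No match

Rule: |first − second| ≤ 1. This holds for each 'Match' example and fails for each 'No match' one.
(8, 2): No match (|8−2| = 6).
(8, 3): No match (|8−3| = 5).
(5, 6): Match (|5−6| = 1).
(10, 6): No match (|10−6| = 4).
(2, 10): No match (|2−10| = 8).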